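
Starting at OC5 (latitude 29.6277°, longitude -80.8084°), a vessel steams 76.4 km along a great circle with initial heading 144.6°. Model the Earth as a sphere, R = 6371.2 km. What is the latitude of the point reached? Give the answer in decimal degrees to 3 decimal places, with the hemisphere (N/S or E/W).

29.067°N

δ = d/R = 76.4/6371.2 = 0.011991 rad
φ₂ = arcsin(sin φ₁ cos δ + cos φ₁ sin δ cos θ)
   = arcsin(0.49436·0.99993 + 0.86926·0.01199·-0.81513) = 29.06688°
λ₂ = λ₁ + atan2(sin θ sin δ cos φ₁, cos δ − sin φ₁ sin φ₂) = -80.35306°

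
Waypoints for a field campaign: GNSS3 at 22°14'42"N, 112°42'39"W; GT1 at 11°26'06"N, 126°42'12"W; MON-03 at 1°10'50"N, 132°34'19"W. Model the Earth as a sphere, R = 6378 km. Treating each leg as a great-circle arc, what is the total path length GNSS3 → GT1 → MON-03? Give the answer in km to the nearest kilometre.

3226 km

GNSS3: φ = +22.24500°, λ = -112.71083°
GT1: φ = +11.43500°, λ = -126.70333°
MON-03: φ = +1.18056°, λ = -132.57194°
GNSS3→GT1: c = 0.300003 rad, d = 1913.42 km
GT1→MON-03: c = 0.205833 rad, d = 1312.81 km
Total = 1913.42 + 1312.81 = 3226.23 km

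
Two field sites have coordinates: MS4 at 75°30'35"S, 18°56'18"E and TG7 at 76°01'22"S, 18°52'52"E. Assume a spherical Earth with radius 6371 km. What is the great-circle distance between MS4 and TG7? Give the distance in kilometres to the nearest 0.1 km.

MS4: φ = -75.50972°, λ = +18.93833°
TG7: φ = -76.02278°, λ = +18.88111°
Δφ = -0.5131°,  Δλ = -0.0572°
a = sin²(Δφ/2) + cos φ₁ cos φ₂ sin²(Δλ/2) = 0.000020
c = 2·arcsin(√a) = 0.008958 rad = 0.5132°
d = R·c = 6371 × 0.008958 = 57.1 km

57.1 km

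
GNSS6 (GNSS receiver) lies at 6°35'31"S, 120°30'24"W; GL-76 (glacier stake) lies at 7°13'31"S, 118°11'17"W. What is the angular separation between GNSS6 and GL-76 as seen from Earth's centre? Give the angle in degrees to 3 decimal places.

GNSS6: φ = -6.59194°, λ = -120.50667°
GL-76: φ = -7.22528°, λ = -118.18806°
Δφ = -0.6333°,  Δλ = 2.3186°
a = sin²(Δφ/2) + cos φ₁ cos φ₂ sin²(Δλ/2) = 0.000434
c = 2·arcsin(√a) = 0.041666 rad = 2.3873°

2.387°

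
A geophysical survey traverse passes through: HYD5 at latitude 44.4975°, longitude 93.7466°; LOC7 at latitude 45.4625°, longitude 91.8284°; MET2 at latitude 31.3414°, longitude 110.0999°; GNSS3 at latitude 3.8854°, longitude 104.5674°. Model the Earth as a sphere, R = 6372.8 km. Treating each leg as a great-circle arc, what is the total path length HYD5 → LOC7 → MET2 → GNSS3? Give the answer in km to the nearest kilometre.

5520 km

HYD5→LOC7: c = 0.029059 rad, d = 185.18 km
LOC7→MET2: c = 0.349395 rad, d = 2226.63 km
MET2→GNSS3: c = 0.487737 rad, d = 3108.25 km
Total = 185.18 + 2226.63 + 3108.25 = 5520.06 km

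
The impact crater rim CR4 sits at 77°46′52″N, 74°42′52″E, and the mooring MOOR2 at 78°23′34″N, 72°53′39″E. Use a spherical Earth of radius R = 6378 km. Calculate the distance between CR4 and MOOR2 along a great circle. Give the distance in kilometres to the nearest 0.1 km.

79.9 km

CR4: φ = +77.78111°, λ = +74.71444°
MOOR2: φ = +78.39278°, λ = +72.89417°
Δφ = 0.6117°,  Δλ = -1.8203°
a = sin²(Δφ/2) + cos φ₁ cos φ₂ sin²(Δλ/2) = 0.000039
c = 2·arcsin(√a) = 0.012528 rad = 0.7178°
d = R·c = 6378 × 0.012528 = 79.9 km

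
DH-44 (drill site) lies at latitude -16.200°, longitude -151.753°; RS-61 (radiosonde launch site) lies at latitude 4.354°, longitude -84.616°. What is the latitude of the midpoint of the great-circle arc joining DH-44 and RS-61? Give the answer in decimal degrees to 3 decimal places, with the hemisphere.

7.097°S

Bx = cos φ₂ cos Δλ = 0.387408,  By = cos φ₂ sin Δλ = 0.918777
φₘ = atan2(sin φ₁ + sin φ₂, √((cos φ₁ + Bx)² + By²)) = -7.09688°
λₘ = λ₁ + atan2(By, cos φ₁ + Bx) = -117.46932°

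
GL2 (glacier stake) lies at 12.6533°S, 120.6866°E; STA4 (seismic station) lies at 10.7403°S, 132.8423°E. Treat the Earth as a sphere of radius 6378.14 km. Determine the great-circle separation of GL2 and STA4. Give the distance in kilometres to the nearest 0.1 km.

Δφ = 1.9130°,  Δλ = 12.1557°
a = sin²(Δφ/2) + cos φ₁ cos φ₂ sin²(Δλ/2) = 0.011025
c = 2·arcsin(√a) = 0.210391 rad = 12.0545°
d = R·c = 6378.14 × 0.210391 = 1341.9 km

1341.9 km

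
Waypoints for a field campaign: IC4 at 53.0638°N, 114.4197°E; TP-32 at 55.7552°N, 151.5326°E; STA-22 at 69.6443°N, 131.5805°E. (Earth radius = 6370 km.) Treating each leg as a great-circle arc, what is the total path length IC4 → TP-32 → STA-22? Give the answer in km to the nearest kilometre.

4221 km

IC4→TP-32: c = 0.375288 rad, d = 2390.58 km
TP-32→STA-22: c = 0.287297 rad, d = 1830.08 km
Total = 2390.58 + 1830.08 = 4220.66 km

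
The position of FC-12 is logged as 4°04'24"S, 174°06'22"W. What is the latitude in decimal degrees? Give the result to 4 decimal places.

4° + 4′/60 + 24″/3600 = 4 + 0.06667 + 0.00667 = 4.0733°

4.0733°S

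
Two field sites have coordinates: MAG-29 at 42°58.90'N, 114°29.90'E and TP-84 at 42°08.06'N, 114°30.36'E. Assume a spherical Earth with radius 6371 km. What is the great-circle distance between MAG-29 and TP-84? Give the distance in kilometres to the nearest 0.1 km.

MAG-29: φ = +42.98167°, λ = +114.49833°
TP-84: φ = +42.13433°, λ = +114.50600°
Δφ = -0.8473°,  Δλ = 0.0077°
a = sin²(Δφ/2) + cos φ₁ cos φ₂ sin²(Δλ/2) = 0.000055
c = 2·arcsin(√a) = 0.014789 rad = 0.8474°
d = R·c = 6371 × 0.014789 = 94.2 km

94.2 km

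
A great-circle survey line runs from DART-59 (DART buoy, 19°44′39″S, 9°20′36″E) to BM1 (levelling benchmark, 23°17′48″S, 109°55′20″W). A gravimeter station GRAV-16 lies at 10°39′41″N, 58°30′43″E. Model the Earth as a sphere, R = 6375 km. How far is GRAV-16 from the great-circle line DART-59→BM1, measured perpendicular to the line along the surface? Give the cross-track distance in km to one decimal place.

507.5 km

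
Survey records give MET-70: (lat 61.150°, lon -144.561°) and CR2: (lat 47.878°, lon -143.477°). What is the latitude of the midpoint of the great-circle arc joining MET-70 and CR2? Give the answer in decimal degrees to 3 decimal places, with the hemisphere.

54.515°N

Bx = cos φ₂ cos Δλ = 0.670591,  By = cos φ₂ sin Δλ = 0.012689
φₘ = atan2(sin φ₁ + sin φ₂, √((cos φ₁ + Bx)² + By²)) = 54.51518°
λₘ = λ₁ + atan2(By, cos φ₁ + Bx) = -143.93055°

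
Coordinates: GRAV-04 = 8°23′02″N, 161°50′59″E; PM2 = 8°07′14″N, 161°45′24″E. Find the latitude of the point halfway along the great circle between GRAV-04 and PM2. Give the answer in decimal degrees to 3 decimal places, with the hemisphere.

8.252°N

GRAV-04: φ = +8.38389°, λ = +161.84972°
PM2: φ = +8.12056°, λ = +161.75667°
Bx = cos φ₂ cos Δλ = 0.989972,  By = cos φ₂ sin Δλ = -0.001608
φₘ = atan2(sin φ₁ + sin φ₂, √((cos φ₁ + Bx)² + By²)) = 8.25222°
λₘ = λ₁ + atan2(By, cos φ₁ + Bx) = 161.80318°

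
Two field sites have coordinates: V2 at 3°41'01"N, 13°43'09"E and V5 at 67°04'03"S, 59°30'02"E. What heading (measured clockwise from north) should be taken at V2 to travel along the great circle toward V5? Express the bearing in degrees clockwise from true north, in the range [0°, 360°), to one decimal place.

V2: φ = +3.68361°, λ = +13.71917°
V5: φ = -67.06750°, λ = +59.50056°
Δλ = 45.7814°
y = sin Δλ · cos φ₂ = 0.279253
x = cos φ₁ sin φ₂ − sin φ₁ cos φ₂ cos Δλ = -0.936520
θ = atan2(y, x) = 163.3964° → 163.3964° (mod 360°)

163.4°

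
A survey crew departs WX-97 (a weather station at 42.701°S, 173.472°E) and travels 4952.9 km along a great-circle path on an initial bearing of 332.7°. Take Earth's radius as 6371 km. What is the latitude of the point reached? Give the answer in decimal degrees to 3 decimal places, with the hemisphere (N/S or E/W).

δ = d/R = 4952.9/6371 = 0.777413 rad
φ₂ = arcsin(sin φ₁ cos δ + cos φ₁ sin δ cos θ)
   = arcsin(-0.67817·0.71273 + 0.73490·0.70144·0.88862) = -1.44870°
λ₂ = λ₁ + atan2(sin θ sin δ cos φ₁, cos δ − sin φ₁ sin φ₂) = 154.69915°

1.449°S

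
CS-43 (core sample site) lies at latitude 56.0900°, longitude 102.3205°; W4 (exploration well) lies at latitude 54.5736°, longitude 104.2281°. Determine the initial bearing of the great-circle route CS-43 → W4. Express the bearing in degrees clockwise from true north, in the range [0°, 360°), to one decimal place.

143.6°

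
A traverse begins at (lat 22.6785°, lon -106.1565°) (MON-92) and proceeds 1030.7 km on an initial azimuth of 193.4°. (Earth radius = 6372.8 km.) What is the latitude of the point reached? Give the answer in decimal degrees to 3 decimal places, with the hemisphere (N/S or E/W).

13.650°N

δ = d/R = 1030.7/6372.8 = 0.161734 rad
φ₂ = arcsin(sin φ₁ cos δ + cos φ₁ sin δ cos θ)
   = arcsin(0.38556·0.98695 + 0.92268·0.16103·-0.97278) = 13.65019°
λ₂ = λ₁ + atan2(sin θ sin δ cos φ₁, cos δ − sin φ₁ sin φ₂) = -108.35738°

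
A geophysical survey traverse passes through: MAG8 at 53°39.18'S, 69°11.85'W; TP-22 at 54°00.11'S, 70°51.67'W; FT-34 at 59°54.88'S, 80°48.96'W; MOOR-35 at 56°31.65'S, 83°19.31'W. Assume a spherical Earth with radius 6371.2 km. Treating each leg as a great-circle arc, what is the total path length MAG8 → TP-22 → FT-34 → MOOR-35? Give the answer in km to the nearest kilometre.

1411 km

MAG8: φ = -53.65300°, λ = -69.19750°
TP-22: φ = -54.00183°, λ = -70.86117°
FT-34: φ = -59.91467°, λ = -80.81600°
MOOR-35: φ = -56.52750°, λ = -83.32183°
MAG8→TP-22: c = 0.018187 rad, d = 115.87 km
TP-22→FT-34: c = 0.139801 rad, d = 890.70 km
FT-34→MOOR-35: c = 0.063434 rad, d = 404.15 km
Total = 115.87 + 890.70 + 404.15 = 1410.72 km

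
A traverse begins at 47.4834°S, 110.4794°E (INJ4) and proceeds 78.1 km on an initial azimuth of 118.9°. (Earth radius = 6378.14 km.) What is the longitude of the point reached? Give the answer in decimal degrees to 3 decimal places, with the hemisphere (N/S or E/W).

δ = d/R = 78.1/6378.14 = 0.012245 rad
φ₂ = arcsin(sin φ₁ cos δ + cos φ₁ sin δ cos θ)
   = arcsin(-0.73708·0.99993 + 0.67580·0.01224·-0.48328) = -47.81884°
λ₂ = λ₁ + atan2(sin θ sin δ cos φ₁, cos δ − sin φ₁ sin φ₂) = 111.39413°

111.394°E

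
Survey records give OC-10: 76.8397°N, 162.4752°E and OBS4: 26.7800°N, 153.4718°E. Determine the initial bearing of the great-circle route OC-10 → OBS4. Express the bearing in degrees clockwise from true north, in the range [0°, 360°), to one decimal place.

190.5°

Δλ = -9.0034°
y = sin Δλ · cos φ₂ = -0.139708
x = cos φ₁ sin φ₂ − sin φ₁ cos φ₂ cos Δλ = -0.756003
θ = atan2(y, x) = -169.5300° → 190.4700° (mod 360°)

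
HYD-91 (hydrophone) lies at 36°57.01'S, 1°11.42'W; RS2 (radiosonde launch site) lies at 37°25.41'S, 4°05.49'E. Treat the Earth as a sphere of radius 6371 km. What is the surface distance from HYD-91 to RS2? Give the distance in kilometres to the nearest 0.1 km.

470.8 km

HYD-91: φ = -36.95017°, λ = -1.19033°
RS2: φ = -37.42350°, λ = +4.09150°
Δφ = -0.4733°,  Δλ = 5.2818°
a = sin²(Δφ/2) + cos φ₁ cos φ₂ sin²(Δλ/2) = 0.001364
c = 2·arcsin(√a) = 0.073894 rad = 4.2338°
d = R·c = 6371 × 0.073894 = 470.8 km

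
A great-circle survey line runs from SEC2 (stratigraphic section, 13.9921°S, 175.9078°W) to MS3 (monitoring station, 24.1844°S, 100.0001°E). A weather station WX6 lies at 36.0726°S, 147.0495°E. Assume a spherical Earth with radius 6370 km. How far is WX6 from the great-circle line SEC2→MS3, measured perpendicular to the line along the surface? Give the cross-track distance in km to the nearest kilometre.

1270 km

δ₁₃ = central angle SEC2→WX6 = 0.694496 rad  (haversine)
θ₁₃ = bearing SEC2→WX6 = 229.535°,  θ₁₂ = bearing SEC2→MS3 = 247.556°
dₓₜ = R·arcsin(sin δ₁₃ · sin(θ₁₃ − θ₁₂)) = 6370·arcsin(0.64000·sin(-18.021°)) = -1269.605 km
|dₓₜ| = 1269.605 km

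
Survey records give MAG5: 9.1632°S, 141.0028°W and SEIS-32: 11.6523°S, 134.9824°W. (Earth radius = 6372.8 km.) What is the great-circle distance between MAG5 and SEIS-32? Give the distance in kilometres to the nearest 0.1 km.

714.4 km

Δφ = -2.4891°,  Δλ = 6.0204°
a = sin²(Δφ/2) + cos φ₁ cos φ₂ sin²(Δλ/2) = 0.003138
c = 2·arcsin(√a) = 0.112097 rad = 6.4227°
d = R·c = 6372.8 × 0.112097 = 714.4 km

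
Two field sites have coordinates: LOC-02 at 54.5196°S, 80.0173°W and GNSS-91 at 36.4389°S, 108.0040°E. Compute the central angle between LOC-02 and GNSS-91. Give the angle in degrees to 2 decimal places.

88.78°

Δφ = 18.0807°,  Δλ = -171.9787°
a = sin²(Δφ/2) + cos φ₁ cos φ₂ sin²(Δλ/2) = 0.489352
c = 2·arcsin(√a) = 1.549498 rad = 88.7797°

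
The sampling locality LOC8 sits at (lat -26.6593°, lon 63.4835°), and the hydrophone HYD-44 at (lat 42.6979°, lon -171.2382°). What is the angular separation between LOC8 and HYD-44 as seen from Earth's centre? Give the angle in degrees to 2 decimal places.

133.13°

Δφ = 69.3572°,  Δλ = 125.2783°
a = sin²(Δφ/2) + cos φ₁ cos φ₂ sin²(Δλ/2) = 0.841803
c = 2·arcsin(√a) = 2.323489 rad = 133.1261°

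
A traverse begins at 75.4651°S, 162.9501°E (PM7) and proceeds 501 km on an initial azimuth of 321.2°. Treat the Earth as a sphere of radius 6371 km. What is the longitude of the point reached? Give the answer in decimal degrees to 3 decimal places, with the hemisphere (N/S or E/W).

153.912°E

δ = d/R = 501/6371 = 0.078638 rad
φ₂ = arcsin(sin φ₁ cos δ + cos φ₁ sin δ cos θ)
   = arcsin(-0.96799·0.99691 + 0.25097·0.07856·0.77934) = -71.73893°
λ₂ = λ₁ + atan2(sin θ sin δ cos φ₁, cos δ − sin φ₁ sin φ₂) = 153.91205°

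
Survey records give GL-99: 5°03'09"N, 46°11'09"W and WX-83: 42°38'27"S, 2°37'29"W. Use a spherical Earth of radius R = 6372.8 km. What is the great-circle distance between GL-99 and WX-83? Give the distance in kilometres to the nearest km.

6883 km

GL-99: φ = +5.05250°, λ = -46.18583°
WX-83: φ = -42.64083°, λ = -2.62472°
Δφ = -47.6933°,  Δλ = 43.5611°
a = sin²(Δφ/2) + cos φ₁ cos φ₂ sin²(Δλ/2) = 0.264337
c = 2·arcsin(√a) = 1.080002 rad = 61.8796°
d = R·c = 6372.8 × 1.080002 = 6882.6 km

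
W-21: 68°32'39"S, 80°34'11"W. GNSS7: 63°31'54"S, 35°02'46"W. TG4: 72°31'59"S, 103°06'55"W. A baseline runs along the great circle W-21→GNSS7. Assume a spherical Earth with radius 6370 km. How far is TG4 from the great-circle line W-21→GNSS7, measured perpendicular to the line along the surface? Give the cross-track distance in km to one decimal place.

660.8 km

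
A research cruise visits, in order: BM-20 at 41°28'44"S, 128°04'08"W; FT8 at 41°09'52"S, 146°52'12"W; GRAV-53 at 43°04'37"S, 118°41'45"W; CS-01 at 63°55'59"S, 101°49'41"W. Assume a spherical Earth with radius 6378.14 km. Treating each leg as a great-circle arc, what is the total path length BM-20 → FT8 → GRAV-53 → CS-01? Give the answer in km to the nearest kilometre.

6452 km

BM-20: φ = -41.47889°, λ = -128.06889°
FT8: φ = -41.16444°, λ = -146.87000°
GRAV-53: φ = -43.07694°, λ = -118.69583°
CS-01: φ = -63.93306°, λ = -101.82806°
BM-20→FT8: c = 0.246014 rad, d = 1569.11 km
FT8→GRAV-53: c = 0.364534 rad, d = 2325.05 km
GRAV-53→CS-01: c = 0.401007 rad, d = 2557.68 km
Total = 1569.11 + 2325.05 + 2557.68 = 6451.84 km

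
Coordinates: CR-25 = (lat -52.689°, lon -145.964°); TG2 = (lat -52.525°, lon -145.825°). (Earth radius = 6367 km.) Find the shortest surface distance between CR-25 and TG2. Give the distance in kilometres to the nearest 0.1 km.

20.5 km

Δφ = 0.1640°,  Δλ = 0.1390°
a = sin²(Δφ/2) + cos φ₁ cos φ₂ sin²(Δλ/2) = 0.000003
c = 2·arcsin(√a) = 0.003219 rad = 0.1844°
d = R·c = 6367 × 0.003219 = 20.5 km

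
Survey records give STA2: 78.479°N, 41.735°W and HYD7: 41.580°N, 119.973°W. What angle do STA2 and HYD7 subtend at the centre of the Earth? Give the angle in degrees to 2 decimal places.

47.10°

Δφ = -36.8990°,  Δλ = -78.2380°
a = sin²(Δφ/2) + cos φ₁ cos φ₂ sin²(Δλ/2) = 0.159626
c = 2·arcsin(√a) = 0.822012 rad = 47.0978°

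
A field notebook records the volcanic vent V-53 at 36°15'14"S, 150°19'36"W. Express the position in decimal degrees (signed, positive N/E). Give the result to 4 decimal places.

lat: 36.2539° S → -36.2539°
lon: 150.3267° W → -150.3267°

-36.2539°, -150.3267°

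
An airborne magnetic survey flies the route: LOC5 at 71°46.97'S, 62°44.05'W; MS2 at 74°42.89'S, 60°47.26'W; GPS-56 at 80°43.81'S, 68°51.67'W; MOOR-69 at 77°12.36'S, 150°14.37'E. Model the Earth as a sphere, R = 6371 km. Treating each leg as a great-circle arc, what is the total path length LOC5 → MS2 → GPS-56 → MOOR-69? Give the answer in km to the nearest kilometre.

3340 km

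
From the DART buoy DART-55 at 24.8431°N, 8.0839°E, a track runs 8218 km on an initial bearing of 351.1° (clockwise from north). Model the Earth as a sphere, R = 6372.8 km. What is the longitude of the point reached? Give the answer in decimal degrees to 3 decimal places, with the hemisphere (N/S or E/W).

126.579°W

δ = d/R = 8218/6372.8 = 1.289543 rad
φ₂ = arcsin(sin φ₁ cos δ + cos φ₁ sin δ cos θ)
   = arcsin(0.42013·0.27756 + 0.90746·0.96071·0.98796) = 77.93797°
λ₂ = λ₁ + atan2(sin θ sin δ cos φ₁, cos δ − sin φ₁ sin φ₂) = -126.57891°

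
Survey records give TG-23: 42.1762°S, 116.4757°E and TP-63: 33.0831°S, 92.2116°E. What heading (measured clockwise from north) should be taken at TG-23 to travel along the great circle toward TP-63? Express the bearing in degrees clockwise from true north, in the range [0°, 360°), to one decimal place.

287.5°

Δλ = -24.2641°
y = sin Δλ · cos φ₂ = -0.344321
x = cos φ₁ sin φ₂ − sin φ₁ cos φ₂ cos Δλ = 0.108343
θ = atan2(y, x) = -72.5335° → 287.4665° (mod 360°)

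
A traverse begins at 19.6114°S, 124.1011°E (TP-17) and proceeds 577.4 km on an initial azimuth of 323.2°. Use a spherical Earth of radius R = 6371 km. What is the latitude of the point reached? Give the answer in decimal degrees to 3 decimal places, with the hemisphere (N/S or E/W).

15.426°S

δ = d/R = 577.4/6371 = 0.090629 rad
φ₂ = arcsin(sin φ₁ cos δ + cos φ₁ sin δ cos θ)
   = arcsin(-0.33564·0.99590 + 0.94199·0.09051·0.80073) = -15.42608°
λ₂ = λ₁ + atan2(sin θ sin δ cos φ₁, cos δ − sin φ₁ sin φ₂) = 120.87703°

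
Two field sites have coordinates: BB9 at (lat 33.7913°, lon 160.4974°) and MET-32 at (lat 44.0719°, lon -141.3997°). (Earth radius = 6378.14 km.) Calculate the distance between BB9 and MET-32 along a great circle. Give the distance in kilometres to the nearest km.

5052 km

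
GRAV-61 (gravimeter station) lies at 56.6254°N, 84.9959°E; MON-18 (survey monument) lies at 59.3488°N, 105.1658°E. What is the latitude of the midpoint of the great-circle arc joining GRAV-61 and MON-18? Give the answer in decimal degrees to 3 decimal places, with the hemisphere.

Bx = cos φ₂ cos Δλ = 0.478546,  By = cos φ₂ sin Δλ = 0.175785
φₘ = atan2(sin φ₁ + sin φ₂, √((cos φ₁ + Bx)² + By²)) = 58.38617°
λₘ = λ₁ + atan2(By, cos φ₁ + Bx) = 94.69340°

58.386°N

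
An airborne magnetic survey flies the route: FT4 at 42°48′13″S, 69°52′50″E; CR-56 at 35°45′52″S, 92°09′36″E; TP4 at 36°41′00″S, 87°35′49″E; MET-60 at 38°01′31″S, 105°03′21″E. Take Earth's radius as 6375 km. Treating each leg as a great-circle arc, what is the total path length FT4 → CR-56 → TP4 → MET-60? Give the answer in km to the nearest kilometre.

4036 km

FT4: φ = -42.80361°, λ = +69.88056°
CR-56: φ = -35.76444°, λ = +92.16000°
TP4: φ = -36.68333°, λ = +87.59694°
MET-60: φ = -38.02528°, λ = +105.05583°
FT4→CR-56: c = 0.323846 rad, d = 2064.52 km
CR-56→TP4: c = 0.066211 rad, d = 422.09 km
TP4→MET-60: c = 0.242987 rad, d = 1549.04 km
Total = 2064.52 + 422.09 + 1549.04 = 4035.66 km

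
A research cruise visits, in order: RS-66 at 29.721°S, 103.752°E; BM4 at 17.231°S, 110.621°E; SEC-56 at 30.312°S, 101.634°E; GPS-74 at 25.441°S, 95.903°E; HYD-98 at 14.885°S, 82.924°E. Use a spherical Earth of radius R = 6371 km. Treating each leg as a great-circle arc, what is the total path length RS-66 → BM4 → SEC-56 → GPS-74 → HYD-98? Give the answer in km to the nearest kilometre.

RS-66→BM4: c = 0.243998 rad, d = 1554.51 km
BM4→SEC-56: c = 0.269407 rad, d = 1716.39 km
SEC-56→GPS-74: c = 0.122618 rad, d = 781.20 km
GPS-74→HYD-98: c = 0.280994 rad, d = 1790.21 km
Total = 1554.51 + 1716.39 + 781.20 + 1790.21 = 5842.31 km

5842 km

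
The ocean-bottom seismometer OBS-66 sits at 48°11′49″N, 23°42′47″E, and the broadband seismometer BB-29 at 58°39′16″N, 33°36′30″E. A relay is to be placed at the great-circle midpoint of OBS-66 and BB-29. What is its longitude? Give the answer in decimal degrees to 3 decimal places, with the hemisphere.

OBS-66: φ = +48.19694°, λ = +23.71306°
BB-29: φ = +58.65444°, λ = +33.60833°
Bx = cos φ₂ cos Δλ = 0.512460,  By = cos φ₂ sin Δλ = 0.089395
φₘ = atan2(sin φ₁ + sin φ₂, √((cos φ₁ + Bx)² + By²)) = 53.52643°
λₘ = λ₁ + atan2(By, cos φ₁ + Bx) = 28.04896°

28.049°E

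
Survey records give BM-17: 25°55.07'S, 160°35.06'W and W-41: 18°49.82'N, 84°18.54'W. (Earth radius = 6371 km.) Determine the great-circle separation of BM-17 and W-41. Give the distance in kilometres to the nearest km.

BM-17: φ = -25.91783°, λ = -160.58433°
W-41: φ = +18.83033°, λ = -84.30900°
Δφ = 44.7482°,  Δλ = 76.2753°
a = sin²(Δφ/2) + cos φ₁ cos φ₂ sin²(Δλ/2) = 0.469552
c = 2·arcsin(√a) = 1.509862 rad = 86.5087°
d = R·c = 6371 × 1.509862 = 9619.3 km

9619 km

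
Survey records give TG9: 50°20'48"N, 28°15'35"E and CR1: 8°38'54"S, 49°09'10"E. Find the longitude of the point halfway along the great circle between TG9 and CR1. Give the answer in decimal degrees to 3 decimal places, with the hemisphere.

TG9: φ = +50.34667°, λ = +28.25972°
CR1: φ = -8.64833°, λ = +49.15278°
Bx = cos φ₂ cos Δλ = 0.923625,  By = cos φ₂ sin Δλ = 0.352570
φₘ = atan2(sin φ₁ + sin φ₂, √((cos φ₁ + Bx)² + By²)) = 21.15447°
λₘ = λ₁ + atan2(By, cos φ₁ + Bx) = 40.98104°

40.981°E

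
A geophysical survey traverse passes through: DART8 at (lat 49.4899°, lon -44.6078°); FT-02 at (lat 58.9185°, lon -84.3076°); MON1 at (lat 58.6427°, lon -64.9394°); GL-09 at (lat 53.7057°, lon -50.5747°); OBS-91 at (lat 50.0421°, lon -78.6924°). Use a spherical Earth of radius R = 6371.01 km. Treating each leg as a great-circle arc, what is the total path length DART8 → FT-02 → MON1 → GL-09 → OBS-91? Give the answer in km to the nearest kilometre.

6850 km

DART8→FT-02: c = 0.429536 rad, d = 2736.58 km
FT-02→MON1: c = 0.174665 rad, d = 1112.79 km
MON1→GL-09: c = 0.163523 rad, d = 1041.81 km
GL-09→OBS-91: c = 0.307507 rad, d = 1959.13 km
Total = 2736.58 + 1112.79 + 1041.81 + 1959.13 = 6850.30 km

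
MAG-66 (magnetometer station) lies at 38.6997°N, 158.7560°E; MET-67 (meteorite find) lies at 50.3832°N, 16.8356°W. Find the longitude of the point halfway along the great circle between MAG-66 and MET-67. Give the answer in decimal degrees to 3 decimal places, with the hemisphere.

140.040°E

Bx = cos φ₂ cos Δλ = -0.635763,  By = cos φ₂ sin Δλ = -0.049013
φₘ = atan2(sin φ₁ + sin φ₂, √((cos φ₁ + Bx)² + By²)) = 83.75372°
λₘ = λ₁ + atan2(By, cos φ₁ + Bx) = 140.04005°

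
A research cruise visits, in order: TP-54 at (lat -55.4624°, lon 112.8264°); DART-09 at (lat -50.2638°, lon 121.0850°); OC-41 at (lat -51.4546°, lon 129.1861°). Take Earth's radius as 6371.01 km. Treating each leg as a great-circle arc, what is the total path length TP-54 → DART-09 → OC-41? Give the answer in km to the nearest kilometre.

1383 km

TP-54→DART-09: c = 0.125556 rad, d = 799.92 km
DART-09→OC-41: c = 0.091586 rad, d = 583.49 km
Total = 799.92 + 583.49 = 1383.41 km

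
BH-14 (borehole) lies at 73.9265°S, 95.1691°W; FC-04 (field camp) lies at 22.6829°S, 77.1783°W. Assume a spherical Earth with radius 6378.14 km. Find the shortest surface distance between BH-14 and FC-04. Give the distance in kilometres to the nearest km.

5806 km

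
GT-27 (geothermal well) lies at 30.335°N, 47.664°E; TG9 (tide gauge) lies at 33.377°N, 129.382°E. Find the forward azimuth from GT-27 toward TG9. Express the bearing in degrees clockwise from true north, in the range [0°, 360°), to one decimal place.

63.4°

Δλ = 81.7180°
y = sin Δλ · cos φ₂ = 0.826360
x = cos φ₁ sin φ₂ − sin φ₁ cos φ₂ cos Δλ = 0.414072
θ = atan2(y, x) = 63.3855° → 63.3855° (mod 360°)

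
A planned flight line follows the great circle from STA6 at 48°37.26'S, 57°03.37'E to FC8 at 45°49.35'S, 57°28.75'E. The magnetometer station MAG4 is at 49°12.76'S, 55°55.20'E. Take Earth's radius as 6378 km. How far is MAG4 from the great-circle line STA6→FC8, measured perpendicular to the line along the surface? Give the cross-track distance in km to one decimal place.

75.2 km

STA6: φ = -48.62100°, λ = +57.05617°
FC8: φ = -45.82250°, λ = +57.47917°
MAG4: φ = -49.21267°, λ = +55.92000°
δ₁₃ = central angle STA6→MAG4 = 0.016626 rad  (haversine)
θ₁₃ = bearing STA6→MAG4 = 231.178°,  θ₁₂ = bearing STA6→FC8 = 6.017°
dₓₜ = R·arcsin(sin δ₁₃ · sin(θ₁₃ − θ₁₂)) = 6378·arcsin(0.01663·sin(225.161°)) = -75.193 km
|dₓₜ| = 75.193 km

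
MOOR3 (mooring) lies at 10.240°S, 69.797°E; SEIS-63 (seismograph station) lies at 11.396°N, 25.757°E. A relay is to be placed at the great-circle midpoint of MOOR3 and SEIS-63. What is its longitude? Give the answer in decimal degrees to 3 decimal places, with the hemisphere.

Bx = cos φ₂ cos Δλ = 0.704682,  By = cos φ₂ sin Δλ = -0.681455
φₘ = atan2(sin φ₁ + sin φ₂, √((cos φ₁ + Bx)² + By²)) = 0.62348°
λₘ = λ₁ + atan2(By, cos φ₁ + Bx) = 47.82167°

47.822°E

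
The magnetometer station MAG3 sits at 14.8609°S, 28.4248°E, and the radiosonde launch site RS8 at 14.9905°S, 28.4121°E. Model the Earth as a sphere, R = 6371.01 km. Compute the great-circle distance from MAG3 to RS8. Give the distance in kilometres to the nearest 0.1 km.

14.5 km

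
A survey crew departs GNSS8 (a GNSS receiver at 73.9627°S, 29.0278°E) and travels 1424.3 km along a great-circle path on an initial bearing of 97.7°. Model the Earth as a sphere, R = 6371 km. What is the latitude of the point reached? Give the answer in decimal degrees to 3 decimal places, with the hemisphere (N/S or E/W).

70.974°S

δ = d/R = 1424.3/6371 = 0.223560 rad
φ₂ = arcsin(sin φ₁ cos δ + cos φ₁ sin δ cos θ)
   = arcsin(-0.96108·0.97511 + 0.27626·0.22170·-0.13399) = -70.97411°
λ₂ = λ₁ + atan2(sin θ sin δ cos φ₁, cos δ − sin φ₁ sin φ₂) = 71.40015°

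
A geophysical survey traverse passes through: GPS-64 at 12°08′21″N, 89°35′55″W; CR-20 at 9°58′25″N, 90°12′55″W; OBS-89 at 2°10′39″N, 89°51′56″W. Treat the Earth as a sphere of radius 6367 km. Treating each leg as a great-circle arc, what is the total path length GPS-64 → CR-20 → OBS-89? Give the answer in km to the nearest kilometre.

1117 km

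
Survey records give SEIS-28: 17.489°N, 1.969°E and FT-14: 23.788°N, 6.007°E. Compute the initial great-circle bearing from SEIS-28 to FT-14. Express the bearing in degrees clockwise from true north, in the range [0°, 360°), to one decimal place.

Δλ = 4.0380°
y = sin Δλ · cos φ₂ = 0.064436
x = cos φ₁ sin φ₂ − sin φ₁ cos φ₂ cos Δλ = 0.110400
θ = atan2(y, x) = 30.2703° → 30.2703° (mod 360°)

30.3°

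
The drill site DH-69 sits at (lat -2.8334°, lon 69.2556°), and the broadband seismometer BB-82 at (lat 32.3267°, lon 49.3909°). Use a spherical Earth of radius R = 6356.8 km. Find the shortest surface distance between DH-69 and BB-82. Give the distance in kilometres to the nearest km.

4425 km

Δφ = 35.1601°,  Δλ = -19.8647°
a = sin²(Δφ/2) + cos φ₁ cos φ₂ sin²(Δλ/2) = 0.116336
c = 2·arcsin(√a) = 0.696133 rad = 39.8855°
d = R·c = 6356.8 × 0.696133 = 4425.2 km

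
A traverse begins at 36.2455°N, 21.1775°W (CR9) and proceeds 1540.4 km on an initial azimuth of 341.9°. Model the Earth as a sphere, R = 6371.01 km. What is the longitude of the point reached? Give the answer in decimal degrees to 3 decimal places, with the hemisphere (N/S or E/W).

27.721°W

δ = d/R = 1540.4/6371.01 = 0.241783 rad
φ₂ = arcsin(sin φ₁ cos δ + cos φ₁ sin δ cos θ)
   = arcsin(0.59125·0.97091 + 0.80649·0.23943·0.95052) = 49.25258°
λ₂ = λ₁ + atan2(sin θ sin δ cos φ₁, cos δ − sin φ₁ sin φ₂) = -27.72131°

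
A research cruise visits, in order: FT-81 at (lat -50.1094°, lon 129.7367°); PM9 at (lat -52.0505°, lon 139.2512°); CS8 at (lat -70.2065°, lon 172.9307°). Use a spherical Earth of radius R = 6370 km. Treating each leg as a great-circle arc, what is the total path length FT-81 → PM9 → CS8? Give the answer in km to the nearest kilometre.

FT-81→PM9: c = 0.109592 rad, d = 698.10 km
PM9→CS8: c = 0.414649 rad, d = 2641.31 km
Total = 698.10 + 2641.31 = 3339.41 km

3339 km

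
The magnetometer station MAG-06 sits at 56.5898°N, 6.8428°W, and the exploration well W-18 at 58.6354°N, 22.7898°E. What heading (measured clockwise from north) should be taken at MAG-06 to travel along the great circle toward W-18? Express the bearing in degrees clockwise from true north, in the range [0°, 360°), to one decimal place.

Δλ = 29.6326°
y = sin Δλ · cos φ₂ = 0.257345
x = cos φ₁ sin φ₂ − sin φ₁ cos φ₂ cos Δλ = 0.092518
θ = atan2(y, x) = 70.2261° → 70.2261° (mod 360°)

70.2°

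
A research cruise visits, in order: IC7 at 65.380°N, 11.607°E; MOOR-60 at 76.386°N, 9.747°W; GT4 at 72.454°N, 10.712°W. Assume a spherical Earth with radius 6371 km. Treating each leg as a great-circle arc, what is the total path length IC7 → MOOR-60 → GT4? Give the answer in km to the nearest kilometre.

1869 km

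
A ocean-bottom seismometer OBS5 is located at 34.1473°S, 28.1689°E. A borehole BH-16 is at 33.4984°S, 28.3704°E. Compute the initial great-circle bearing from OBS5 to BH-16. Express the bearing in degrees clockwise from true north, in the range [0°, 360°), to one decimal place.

14.5°

Δλ = 0.2015°
y = sin Δλ · cos φ₂ = 0.002933
x = cos φ₁ sin φ₂ − sin φ₁ cos φ₂ cos Δλ = 0.011322
θ = atan2(y, x) = 14.5215° → 14.5215° (mod 360°)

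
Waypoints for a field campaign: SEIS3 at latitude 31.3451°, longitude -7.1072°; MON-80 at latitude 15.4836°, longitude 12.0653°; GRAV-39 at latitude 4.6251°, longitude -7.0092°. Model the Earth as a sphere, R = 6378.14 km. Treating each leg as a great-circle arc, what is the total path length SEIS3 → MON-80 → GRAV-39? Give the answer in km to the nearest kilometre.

5040 km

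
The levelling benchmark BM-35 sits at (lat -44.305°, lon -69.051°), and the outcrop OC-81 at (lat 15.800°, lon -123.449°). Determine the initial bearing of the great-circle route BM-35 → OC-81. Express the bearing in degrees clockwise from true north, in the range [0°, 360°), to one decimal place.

Δλ = -54.3980°
y = sin Δλ · cos φ₂ = -0.782361
x = cos φ₁ sin φ₂ − sin φ₁ cos φ₂ cos Δλ = 0.586109
θ = atan2(y, x) = -53.1611° → 306.8389° (mod 360°)

306.8°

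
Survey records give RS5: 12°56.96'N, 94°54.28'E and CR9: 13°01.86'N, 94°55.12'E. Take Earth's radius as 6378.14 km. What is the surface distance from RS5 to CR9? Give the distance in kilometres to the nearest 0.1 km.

9.2 km

RS5: φ = +12.94933°, λ = +94.90467°
CR9: φ = +13.03100°, λ = +94.91867°
Δφ = 0.0817°,  Δλ = 0.0140°
a = sin²(Δφ/2) + cos φ₁ cos φ₂ sin²(Δλ/2) = 0.000001
c = 2·arcsin(√a) = 0.001445 rad = 0.0828°
d = R·c = 6378.14 × 0.001445 = 9.2 km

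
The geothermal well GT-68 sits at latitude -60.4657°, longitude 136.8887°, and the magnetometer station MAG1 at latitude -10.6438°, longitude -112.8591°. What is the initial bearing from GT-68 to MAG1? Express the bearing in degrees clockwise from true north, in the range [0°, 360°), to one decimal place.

112.8°

Δλ = 110.2522°
y = sin Δλ · cos φ₂ = 0.922036
x = cos φ₁ sin φ₂ − sin φ₁ cos φ₂ cos Δλ = -0.387041
θ = atan2(y, x) = 112.7711° → 112.7711° (mod 360°)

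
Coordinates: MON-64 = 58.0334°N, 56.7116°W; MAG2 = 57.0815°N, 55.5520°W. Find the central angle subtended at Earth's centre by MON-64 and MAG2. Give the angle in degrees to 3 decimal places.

1.137°

Δφ = -0.9519°,  Δλ = 1.1596°
a = sin²(Δφ/2) + cos φ₁ cos φ₂ sin²(Δλ/2) = 0.000098
c = 2·arcsin(√a) = 0.019846 rad = 1.1371°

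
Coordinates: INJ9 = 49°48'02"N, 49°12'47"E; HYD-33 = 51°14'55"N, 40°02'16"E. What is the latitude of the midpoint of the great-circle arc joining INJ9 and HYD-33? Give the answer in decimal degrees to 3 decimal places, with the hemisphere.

50.615°N

INJ9: φ = +49.80056°, λ = +49.21306°
HYD-33: φ = +51.24861°, λ = +40.03778°
Bx = cos φ₂ cos Δλ = 0.617934,  By = cos φ₂ sin Δλ = -0.099810
φₘ = atan2(sin φ₁ + sin φ₂, √((cos φ₁ + Bx)² + By²)) = 50.61476°
λₘ = λ₁ + atan2(By, cos φ₁ + Bx) = 44.69596°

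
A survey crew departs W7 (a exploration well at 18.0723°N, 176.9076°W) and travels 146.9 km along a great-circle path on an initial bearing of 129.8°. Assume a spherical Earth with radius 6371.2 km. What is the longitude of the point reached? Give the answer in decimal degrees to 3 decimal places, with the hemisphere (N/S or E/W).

175.845°W

δ = d/R = 146.9/6371.2 = 0.023057 rad
φ₂ = arcsin(sin φ₁ cos δ + cos φ₁ sin δ cos θ)
   = arcsin(0.31022·0.99973 + 0.95067·0.02305·-0.64011) = 17.22380°
λ₂ = λ₁ + atan2(sin θ sin δ cos φ₁, cos δ − sin φ₁ sin φ₂) = -175.84503°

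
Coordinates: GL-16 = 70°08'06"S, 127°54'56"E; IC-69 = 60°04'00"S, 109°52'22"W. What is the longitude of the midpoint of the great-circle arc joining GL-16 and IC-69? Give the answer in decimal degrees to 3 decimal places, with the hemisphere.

GL-16: φ = -70.13500°, λ = +127.91556°
IC-69: φ = -60.06667°, λ = -109.87278°
Bx = cos φ₂ cos Δλ = -0.265987,  By = cos φ₂ sin Δλ = 0.422189
φₘ = atan2(sin φ₁ + sin φ₂, √((cos φ₁ + Bx)² + By²)) = -76.65757°
λₘ = λ₁ + atan2(By, cos φ₁ + Bx) = -152.00213°

152.002°W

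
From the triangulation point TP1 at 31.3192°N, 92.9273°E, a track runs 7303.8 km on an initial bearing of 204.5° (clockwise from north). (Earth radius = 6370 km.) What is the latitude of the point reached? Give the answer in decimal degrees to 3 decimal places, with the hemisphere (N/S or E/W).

δ = d/R = 7303.8/6370 = 1.146593 rad
φ₂ = arcsin(sin φ₁ cos δ + cos φ₁ sin δ cos θ)
   = arcsin(0.51981·0.41159 + 0.85428·0.91137·-0.90996) = -29.63789°
λ₂ = λ₁ + atan2(sin θ sin δ cos φ₁, cos δ − sin φ₁ sin φ₂) = 67.15301°

29.638°S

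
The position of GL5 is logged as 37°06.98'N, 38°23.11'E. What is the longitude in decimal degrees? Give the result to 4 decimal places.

38° + 23.11′/60 = 38 + 0.38517 = 38.3852°

38.3852°E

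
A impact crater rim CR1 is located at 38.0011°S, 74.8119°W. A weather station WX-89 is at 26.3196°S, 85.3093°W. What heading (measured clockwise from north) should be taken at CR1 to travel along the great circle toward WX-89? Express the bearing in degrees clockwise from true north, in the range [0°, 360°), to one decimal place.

319.8°

Δλ = -10.4974°
y = sin Δλ · cos φ₂ = -0.163304
x = cos φ₁ sin φ₂ − sin φ₁ cos φ₂ cos Δλ = 0.193235
θ = atan2(y, x) = -40.2014° → 319.7986° (mod 360°)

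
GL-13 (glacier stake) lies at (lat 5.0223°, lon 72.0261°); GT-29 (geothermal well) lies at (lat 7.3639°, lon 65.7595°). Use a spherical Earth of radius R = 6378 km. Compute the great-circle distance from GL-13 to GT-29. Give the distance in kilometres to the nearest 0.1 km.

740.8 km

Δφ = 2.3416°,  Δλ = -6.2666°
a = sin²(Δφ/2) + cos φ₁ cos φ₂ sin²(Δλ/2) = 0.003369
c = 2·arcsin(√a) = 0.116153 rad = 6.6551°
d = R·c = 6378 × 0.116153 = 740.8 km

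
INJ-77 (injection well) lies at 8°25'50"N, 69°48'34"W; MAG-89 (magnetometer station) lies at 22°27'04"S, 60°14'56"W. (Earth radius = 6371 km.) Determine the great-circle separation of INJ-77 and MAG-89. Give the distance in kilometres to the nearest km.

3588 km

INJ-77: φ = +8.43056°, λ = -69.80944°
MAG-89: φ = -22.45111°, λ = -60.24889°
Δφ = -30.8817°,  Δλ = 9.5606°
a = sin²(Δφ/2) + cos φ₁ cos φ₂ sin²(Δλ/2) = 0.077234
c = 2·arcsin(√a) = 0.563237 rad = 32.2711°
d = R·c = 6371 × 0.563237 = 3588.4 km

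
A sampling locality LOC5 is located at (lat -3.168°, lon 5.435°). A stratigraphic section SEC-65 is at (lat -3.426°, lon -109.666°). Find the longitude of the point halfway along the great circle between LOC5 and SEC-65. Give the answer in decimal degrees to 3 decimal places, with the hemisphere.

Bx = cos φ₂ cos Δλ = -0.423457,  By = cos φ₂ sin Δλ = -0.903943
φₘ = atan2(sin φ₁ + sin φ₂, √((cos φ₁ + Bx)² + By²)) = -6.12806°
λₘ = λ₁ + atan2(By, cos φ₁ + Bx) = -52.10381°

52.104°W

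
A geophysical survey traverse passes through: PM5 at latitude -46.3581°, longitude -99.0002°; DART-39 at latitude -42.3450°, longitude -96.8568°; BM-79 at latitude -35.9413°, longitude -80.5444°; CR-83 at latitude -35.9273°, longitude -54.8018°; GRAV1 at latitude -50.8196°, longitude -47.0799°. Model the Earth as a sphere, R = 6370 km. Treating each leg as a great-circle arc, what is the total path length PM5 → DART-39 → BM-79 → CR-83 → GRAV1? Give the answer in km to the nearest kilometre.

6128 km

PM5→DART-39: c = 0.074968 rad, d = 477.55 km
DART-39→BM-79: c = 0.246910 rad, d = 1572.82 km
BM-79→CR-83: c = 0.362721 rad, d = 2310.54 km
CR-83→GRAV1: c = 0.277397 rad, d = 1767.02 km
Total = 477.55 + 1572.82 + 2310.54 + 1767.02 = 6127.92 km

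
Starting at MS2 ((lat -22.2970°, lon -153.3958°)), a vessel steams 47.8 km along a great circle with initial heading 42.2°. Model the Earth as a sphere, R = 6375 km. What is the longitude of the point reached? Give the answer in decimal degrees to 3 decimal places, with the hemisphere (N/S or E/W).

153.085°W

δ = d/R = 47.8/6375 = 0.007498 rad
φ₂ = arcsin(sin φ₁ cos δ + cos φ₁ sin δ cos θ)
   = arcsin(-0.37941·0.99997 + 0.92523·0.00750·0.74080) = -21.97845°
λ₂ = λ₁ + atan2(sin θ sin δ cos φ₁, cos δ − sin φ₁ sin φ₂) = -153.08461°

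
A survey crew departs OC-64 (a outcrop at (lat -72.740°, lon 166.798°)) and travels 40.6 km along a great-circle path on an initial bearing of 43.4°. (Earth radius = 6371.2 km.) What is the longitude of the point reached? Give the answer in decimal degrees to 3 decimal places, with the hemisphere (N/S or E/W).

δ = d/R = 40.6/6371.2 = 0.006372 rad
φ₂ = arcsin(sin φ₁ cos δ + cos φ₁ sin δ cos θ)
   = arcsin(-0.95497·0.99998 + 0.29671·0.00637·0.72657) = -72.47298°
λ₂ = λ₁ + atan2(sin θ sin δ cos φ₁, cos δ − sin φ₁ sin φ₂) = 167.63103°

167.631°E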